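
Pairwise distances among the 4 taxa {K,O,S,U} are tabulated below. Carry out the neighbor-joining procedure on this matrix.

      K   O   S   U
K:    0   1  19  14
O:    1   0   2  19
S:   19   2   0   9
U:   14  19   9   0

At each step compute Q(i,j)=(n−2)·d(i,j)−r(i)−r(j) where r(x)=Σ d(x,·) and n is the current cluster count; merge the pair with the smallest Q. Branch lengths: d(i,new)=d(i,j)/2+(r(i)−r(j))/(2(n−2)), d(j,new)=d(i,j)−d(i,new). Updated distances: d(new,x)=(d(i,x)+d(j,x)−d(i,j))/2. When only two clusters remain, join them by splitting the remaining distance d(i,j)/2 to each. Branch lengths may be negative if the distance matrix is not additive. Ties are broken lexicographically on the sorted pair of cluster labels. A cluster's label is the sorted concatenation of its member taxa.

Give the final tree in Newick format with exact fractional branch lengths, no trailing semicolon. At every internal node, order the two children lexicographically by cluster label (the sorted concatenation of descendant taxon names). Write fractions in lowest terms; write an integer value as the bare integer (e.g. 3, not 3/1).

(((K:7/2,O:-5/2):17/2,S:3/2):15/4,U:15/4)

1. join K+O (d=1, Q=-54) ⇒ KO; edges |K|=7/2, |O|=-5/2
  updated: d(KO,S)=10, d(KO,U)=16
2. join KO+S (d=10, Q=-35) ⇒ KOS; edges |KO|=17/2, |S|=3/2
  updated: d(KOS,U)=15/2
3. join KOS+U (d=15/2) ⇒ KOSU; edges |KOS|=15/4, |U|=15/4
final tree: (((K:7/2,O:-5/2):17/2,S:3/2):15/4,U:15/4)
total length: 37/2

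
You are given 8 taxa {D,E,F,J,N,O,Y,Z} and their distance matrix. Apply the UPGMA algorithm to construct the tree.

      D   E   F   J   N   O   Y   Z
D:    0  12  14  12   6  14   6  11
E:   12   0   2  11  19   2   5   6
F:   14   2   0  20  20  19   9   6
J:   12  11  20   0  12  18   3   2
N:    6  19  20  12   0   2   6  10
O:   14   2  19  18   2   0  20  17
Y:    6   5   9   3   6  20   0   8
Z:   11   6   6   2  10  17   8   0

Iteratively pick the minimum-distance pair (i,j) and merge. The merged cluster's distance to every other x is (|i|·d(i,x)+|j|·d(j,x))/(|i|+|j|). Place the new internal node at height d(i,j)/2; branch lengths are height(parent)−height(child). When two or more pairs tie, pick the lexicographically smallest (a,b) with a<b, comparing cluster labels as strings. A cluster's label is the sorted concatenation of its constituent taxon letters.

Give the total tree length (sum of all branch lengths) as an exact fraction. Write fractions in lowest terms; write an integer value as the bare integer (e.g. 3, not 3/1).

287/10

step 1: merge (E,F) at d=2; branch lengths E→1, F→1; new cluster EF
  updated: d(D,EF)=13, d(EF,J)=31/2, d(EF,N)=39/2, d(EF,O)=21/2, d(EF,Y)=7, d(EF,Z)=6
step 2: merge (J,Z) at d=2; branch lengths J→1, Z→1; new cluster JZ
  updated: d(D,JZ)=23/2, d(EF,JZ)=43/4, d(JZ,N)=11, d(JZ,O)=35/2, d(JZ,Y)=11/2
step 3: merge (N,O) at d=2; branch lengths N→1, O→1; new cluster NO
  updated: d(D,NO)=10, d(EF,NO)=15, d(JZ,NO)=57/4, d(NO,Y)=13
step 4: merge (JZ,Y) at d=11/2; branch lengths JZ→7/4, Y→11/4; new cluster JYZ
  updated: d(D,JYZ)=29/3, d(EF,JYZ)=19/2, d(JYZ,NO)=83/6
step 5: merge (EF,JYZ) at d=19/2; branch lengths EF→15/4, JYZ→2; new cluster EFJYZ
  updated: d(D,EFJYZ)=11, d(EFJYZ,NO)=143/10
step 6: merge (D,NO) at d=10; branch lengths D→5, NO→4; new cluster DNO
  updated: d(DNO,EFJYZ)=66/5
step 7: merge (DNO,EFJYZ) at d=66/5; branch lengths DNO→8/5, EFJYZ→37/20; new cluster DEFJNOYZ
final tree: ((D:5,(N:1,O:1):4):8/5,((E:1,F:1):15/4,((J:1,Z:1):7/4,Y:11/4):2):37/20)
total length: 287/10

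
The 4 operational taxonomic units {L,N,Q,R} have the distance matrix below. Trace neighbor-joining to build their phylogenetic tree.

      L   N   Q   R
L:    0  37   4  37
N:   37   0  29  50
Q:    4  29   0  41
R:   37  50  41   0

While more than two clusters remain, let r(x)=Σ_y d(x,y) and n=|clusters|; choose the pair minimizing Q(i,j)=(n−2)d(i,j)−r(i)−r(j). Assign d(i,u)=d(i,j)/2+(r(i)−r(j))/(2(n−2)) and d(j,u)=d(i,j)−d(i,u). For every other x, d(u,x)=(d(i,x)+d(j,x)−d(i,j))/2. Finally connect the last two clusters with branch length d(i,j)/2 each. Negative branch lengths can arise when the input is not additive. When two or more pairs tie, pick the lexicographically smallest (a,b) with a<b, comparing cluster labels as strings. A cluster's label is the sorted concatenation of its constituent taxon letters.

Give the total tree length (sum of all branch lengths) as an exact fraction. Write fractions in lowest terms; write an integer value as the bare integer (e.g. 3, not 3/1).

63

1. join L+Q (d=4, Q=-144) ⇒ LQ; edges |L|=3, |Q|=1
  updated: d(LQ,N)=31, d(LQ,R)=37
2. join LQ+N (d=31, Q=-118) ⇒ LNQ; edges |LQ|=9, |N|=22
  updated: d(LNQ,R)=28
3. join LNQ+R (d=28) ⇒ LNQR; edges |LNQ|=14, |R|=14
final tree: (((L:3,Q:1):9,N:22):14,R:14)
total length: 63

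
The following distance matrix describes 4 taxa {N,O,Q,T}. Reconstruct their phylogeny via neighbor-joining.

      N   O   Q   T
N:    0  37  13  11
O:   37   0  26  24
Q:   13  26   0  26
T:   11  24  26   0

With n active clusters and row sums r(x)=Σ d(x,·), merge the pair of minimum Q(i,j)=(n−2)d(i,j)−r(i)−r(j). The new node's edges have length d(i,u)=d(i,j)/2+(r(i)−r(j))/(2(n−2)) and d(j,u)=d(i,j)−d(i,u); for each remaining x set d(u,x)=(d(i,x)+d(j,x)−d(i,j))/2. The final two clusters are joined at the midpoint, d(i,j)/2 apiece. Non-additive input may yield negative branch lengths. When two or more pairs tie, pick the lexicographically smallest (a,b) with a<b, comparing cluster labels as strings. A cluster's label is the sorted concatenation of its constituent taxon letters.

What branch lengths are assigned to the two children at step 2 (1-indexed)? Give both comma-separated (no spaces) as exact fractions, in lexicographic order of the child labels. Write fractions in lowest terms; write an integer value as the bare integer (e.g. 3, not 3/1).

step 1: merge (N,Q) at d=13, Q=-100; branch lengths N→11/2, Q→15/2; new cluster NQ
  updated: d(NQ,O)=25, d(NQ,T)=12
step 2: merge (NQ,O) at d=25, Q=-61; branch lengths NQ→13/2, O→37/2; new cluster NOQ
  updated: d(NOQ,T)=11/2
step 3: merge (NOQ,T) at d=11/2; branch lengths NOQ→11/4, T→11/4; new cluster NOQT
final tree: (((N:11/2,Q:15/2):13/2,O:37/2):11/4,T:11/4)
total length: 87/2

13/2,37/2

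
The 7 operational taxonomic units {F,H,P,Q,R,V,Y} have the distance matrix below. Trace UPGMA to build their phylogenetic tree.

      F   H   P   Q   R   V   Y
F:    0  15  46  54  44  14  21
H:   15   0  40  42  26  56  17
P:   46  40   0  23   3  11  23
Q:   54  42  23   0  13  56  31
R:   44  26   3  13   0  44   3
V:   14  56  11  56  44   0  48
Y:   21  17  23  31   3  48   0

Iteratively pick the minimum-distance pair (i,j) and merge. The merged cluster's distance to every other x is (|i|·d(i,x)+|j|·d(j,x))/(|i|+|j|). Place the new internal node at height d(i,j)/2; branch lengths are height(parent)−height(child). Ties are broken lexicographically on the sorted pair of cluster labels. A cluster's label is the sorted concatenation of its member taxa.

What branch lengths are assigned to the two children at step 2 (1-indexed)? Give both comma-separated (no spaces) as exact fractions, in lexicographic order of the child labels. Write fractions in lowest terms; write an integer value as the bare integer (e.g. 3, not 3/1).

step 1: merge (P,R) at d=3; branch lengths P→3/2, R→3/2; new cluster PR
  updated: d(F,PR)=45, d(H,PR)=33, d(PR,Q)=18, d(PR,V)=55/2, d(PR,Y)=13
step 2: merge (PR,Y) at d=13; branch lengths PR→5, Y→13/2; new cluster PRY
  updated: d(F,PRY)=37, d(H,PRY)=83/3, d(PRY,Q)=67/3, d(PRY,V)=103/3
step 3: merge (F,V) at d=14; branch lengths F→7, V→7; new cluster FV
  updated: d(FV,H)=71/2, d(FV,PRY)=107/3, d(FV,Q)=55
step 4: merge (PRY,Q) at d=67/3; branch lengths PRY→14/3, Q→67/6; new cluster PQRY
  updated: d(FV,PQRY)=81/2, d(H,PQRY)=125/4
step 5: merge (H,PQRY) at d=125/4; branch lengths H→125/8, PQRY→107/24; new cluster HPQRY
  updated: d(FV,HPQRY)=79/2
step 6: merge (FV,HPQRY) at d=79/2; branch lengths FV→51/4, HPQRY→33/8; new cluster FHPQRVY
final tree: ((F:7,V:7):51/4,(H:125/8,(((P:3/2,R:3/2):5,Y:13/2):14/3,Q:67/6):107/24):33/8)
total length: 1951/24

5,13/2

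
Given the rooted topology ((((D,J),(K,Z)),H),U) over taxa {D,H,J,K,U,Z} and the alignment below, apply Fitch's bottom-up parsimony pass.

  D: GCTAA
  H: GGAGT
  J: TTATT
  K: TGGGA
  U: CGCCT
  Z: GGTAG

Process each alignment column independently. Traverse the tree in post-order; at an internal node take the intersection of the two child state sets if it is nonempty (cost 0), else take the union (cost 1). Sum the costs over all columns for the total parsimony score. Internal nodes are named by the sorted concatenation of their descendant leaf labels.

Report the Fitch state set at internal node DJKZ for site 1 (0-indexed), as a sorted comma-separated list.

C,G,T

site 0, node DJ: D={G} ∪ J={T} → {G,T} (+1)
site 0, node KZ: K={T} ∪ Z={G} → {G,T} (+1)
site 0, node DJKZ: DJ={G,T} ∩ KZ={G,T} → {G,T} (+0)
site 0, node DHJKZ: DJKZ={G,T} ∩ H={G} → {G} (+0)
site 0, node DHJKUZ: DHJKZ={G} ∪ U={C} → {C,G} (+1)
site 1, node DJ: D={C} ∪ J={T} → {C,T} (+1)
site 1, node KZ: K={G} ∩ Z={G} → {G} (+0)
site 1, node DJKZ: DJ={C,T} ∪ KZ={G} → {C,G,T} (+1)
site 1, node DHJKZ: DJKZ={C,G,T} ∩ H={G} → {G} (+0)
site 1, node DHJKUZ: DHJKZ={G} ∩ U={G} → {G} (+0)
site 2, node DJ: D={T} ∪ J={A} → {A,T} (+1)
site 2, node KZ: K={G} ∪ Z={T} → {G,T} (+1)
site 2, node DJKZ: DJ={A,T} ∩ KZ={G,T} → {T} (+0)
site 2, node DHJKZ: DJKZ={T} ∪ H={A} → {A,T} (+1)
site 2, node DHJKUZ: DHJKZ={A,T} ∪ U={C} → {A,C,T} (+1)
site 3, node DJ: D={A} ∪ J={T} → {A,T} (+1)
site 3, node KZ: K={G} ∪ Z={A} → {A,G} (+1)
site 3, node DJKZ: DJ={A,T} ∩ KZ={A,G} → {A} (+0)
site 3, node DHJKZ: DJKZ={A} ∪ H={G} → {A,G} (+1)
site 3, node DHJKUZ: DHJKZ={A,G} ∪ U={C} → {A,C,G} (+1)
site 4, node DJ: D={A} ∪ J={T} → {A,T} (+1)
site 4, node KZ: K={A} ∪ Z={G} → {A,G} (+1)
site 4, node DJKZ: DJ={A,T} ∩ KZ={A,G} → {A} (+0)
site 4, node DHJKZ: DJKZ={A} ∪ H={T} → {A,T} (+1)
site 4, node DHJKUZ: DHJKZ={A,T} ∩ U={T} → {T} (+0)
per-site changes: [3, 2, 4, 4, 3]; total = 16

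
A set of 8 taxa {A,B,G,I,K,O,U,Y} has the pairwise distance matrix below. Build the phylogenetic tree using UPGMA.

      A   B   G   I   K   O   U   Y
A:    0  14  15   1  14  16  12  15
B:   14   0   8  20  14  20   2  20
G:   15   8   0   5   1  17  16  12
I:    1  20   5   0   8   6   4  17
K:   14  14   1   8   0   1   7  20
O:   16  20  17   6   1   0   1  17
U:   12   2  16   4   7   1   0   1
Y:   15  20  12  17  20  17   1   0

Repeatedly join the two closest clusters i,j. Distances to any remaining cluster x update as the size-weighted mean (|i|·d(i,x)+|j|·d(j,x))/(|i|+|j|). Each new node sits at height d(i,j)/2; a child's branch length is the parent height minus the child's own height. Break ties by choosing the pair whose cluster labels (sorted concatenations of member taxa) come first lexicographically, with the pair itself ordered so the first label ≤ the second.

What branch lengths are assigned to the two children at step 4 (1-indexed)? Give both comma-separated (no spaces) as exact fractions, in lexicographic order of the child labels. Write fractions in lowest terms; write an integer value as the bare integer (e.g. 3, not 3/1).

4,9/2

1. join A+I (d=1) ⇒ AI; edges |A|=1/2, |I|=1/2
  updated: d(AI,B)=17, d(AI,G)=10, d(AI,K)=11, d(AI,O)=11, d(AI,U)=8, d(AI,Y)=16
2. join G+K (d=1) ⇒ GK; edges |G|=1/2, |K|=1/2
  updated: d(AI,GK)=21/2, d(B,GK)=11, d(GK,O)=9, d(GK,U)=23/2, d(GK,Y)=16
3. join O+U (d=1) ⇒ OU; edges |O|=1/2, |U|=1/2
  updated: d(AI,OU)=19/2, d(B,OU)=11, d(GK,OU)=41/4, d(OU,Y)=9
4. join OU+Y (d=9) ⇒ OUY; edges |OU|=4, |Y|=9/2
  updated: d(AI,OUY)=35/3, d(B,OUY)=14, d(GK,OUY)=73/6
5. join AI+GK (d=21/2) ⇒ AGIK; edges |AI|=19/4, |GK|=19/4
  updated: d(AGIK,B)=14, d(AGIK,OUY)=143/12
6. join AGIK+OUY (d=143/12) ⇒ AGIKOUY; edges |AGIK|=17/24, |OUY|=35/24
  updated: d(AGIKOUY,B)=14
7. join AGIKOUY+B (d=14) ⇒ ABGIKOUY; edges |AGIKOUY|=25/24, |B|=7
final tree: ((((A:1/2,I:1/2):19/4,(G:1/2,K:1/2):19/4):17/24,((O:1/2,U:1/2):4,Y:9/2):35/24):25/24,B:7)
total length: 749/24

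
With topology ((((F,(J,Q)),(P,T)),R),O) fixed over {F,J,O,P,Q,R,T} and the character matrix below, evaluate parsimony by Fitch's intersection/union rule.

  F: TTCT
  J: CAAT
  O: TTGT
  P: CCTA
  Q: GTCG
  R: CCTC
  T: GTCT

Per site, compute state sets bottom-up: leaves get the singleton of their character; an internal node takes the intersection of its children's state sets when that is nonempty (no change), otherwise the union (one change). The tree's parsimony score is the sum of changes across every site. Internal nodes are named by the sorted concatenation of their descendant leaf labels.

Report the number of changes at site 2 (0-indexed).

JQ@0: {C} ∪ {G} = {C,G} (union, +1)
FJQ@0: {T} ∪ {C,G} = {C,G,T} (union, +1)
PT@0: {C} ∪ {G} = {C,G} (union, +1)
FJPQT@0: {C,G,T} ∩ {C,G} = {C,G} (intersection, +0)
FJPQRT@0: {C,G} ∩ {C} = {C} (intersection, +0)
FJOPQRT@0: {C} ∪ {T} = {C,T} (union, +1)
JQ@1: {A} ∪ {T} = {A,T} (union, +1)
FJQ@1: {T} ∩ {A,T} = {T} (intersection, +0)
PT@1: {C} ∪ {T} = {C,T} (union, +1)
FJPQT@1: {T} ∩ {C,T} = {T} (intersection, +0)
FJPQRT@1: {T} ∪ {C} = {C,T} (union, +1)
FJOPQRT@1: {C,T} ∩ {T} = {T} (intersection, +0)
JQ@2: {A} ∪ {C} = {A,C} (union, +1)
FJQ@2: {C} ∩ {A,C} = {C} (intersection, +0)
PT@2: {T} ∪ {C} = {C,T} (union, +1)
FJPQT@2: {C} ∩ {C,T} = {C} (intersection, +0)
FJPQRT@2: {C} ∪ {T} = {C,T} (union, +1)
FJOPQRT@2: {C,T} ∪ {G} = {C,G,T} (union, +1)
JQ@3: {T} ∪ {G} = {G,T} (union, +1)
FJQ@3: {T} ∩ {G,T} = {T} (intersection, +0)
PT@3: {A} ∪ {T} = {A,T} (union, +1)
FJPQT@3: {T} ∩ {A,T} = {T} (intersection, +0)
FJPQRT@3: {T} ∪ {C} = {C,T} (union, +1)
FJOPQRT@3: {C,T} ∩ {T} = {T} (intersection, +0)
per-site changes: [4, 3, 4, 3]; total = 14

4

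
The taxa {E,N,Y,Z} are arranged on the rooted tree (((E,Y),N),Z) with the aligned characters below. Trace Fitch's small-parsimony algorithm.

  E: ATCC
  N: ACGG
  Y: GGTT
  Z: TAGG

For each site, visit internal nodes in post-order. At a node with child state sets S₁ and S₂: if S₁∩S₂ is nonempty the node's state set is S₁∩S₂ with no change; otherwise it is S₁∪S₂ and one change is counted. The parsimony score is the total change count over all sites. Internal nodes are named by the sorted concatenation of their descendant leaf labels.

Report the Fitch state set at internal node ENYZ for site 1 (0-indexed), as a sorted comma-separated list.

EY@0: {A} ∪ {G} = {A,G} (union, +1)
ENY@0: {A,G} ∩ {A} = {A} (intersection, +0)
ENYZ@0: {A} ∪ {T} = {A,T} (union, +1)
EY@1: {T} ∪ {G} = {G,T} (union, +1)
ENY@1: {G,T} ∪ {C} = {C,G,T} (union, +1)
ENYZ@1: {C,G,T} ∪ {A} = {A,C,G,T} (union, +1)
EY@2: {C} ∪ {T} = {C,T} (union, +1)
ENY@2: {C,T} ∪ {G} = {C,G,T} (union, +1)
ENYZ@2: {C,G,T} ∩ {G} = {G} (intersection, +0)
EY@3: {C} ∪ {T} = {C,T} (union, +1)
ENY@3: {C,T} ∪ {G} = {C,G,T} (union, +1)
ENYZ@3: {C,G,T} ∩ {G} = {G} (intersection, +0)
per-site changes: [2, 3, 2, 2]; total = 9

A,C,G,T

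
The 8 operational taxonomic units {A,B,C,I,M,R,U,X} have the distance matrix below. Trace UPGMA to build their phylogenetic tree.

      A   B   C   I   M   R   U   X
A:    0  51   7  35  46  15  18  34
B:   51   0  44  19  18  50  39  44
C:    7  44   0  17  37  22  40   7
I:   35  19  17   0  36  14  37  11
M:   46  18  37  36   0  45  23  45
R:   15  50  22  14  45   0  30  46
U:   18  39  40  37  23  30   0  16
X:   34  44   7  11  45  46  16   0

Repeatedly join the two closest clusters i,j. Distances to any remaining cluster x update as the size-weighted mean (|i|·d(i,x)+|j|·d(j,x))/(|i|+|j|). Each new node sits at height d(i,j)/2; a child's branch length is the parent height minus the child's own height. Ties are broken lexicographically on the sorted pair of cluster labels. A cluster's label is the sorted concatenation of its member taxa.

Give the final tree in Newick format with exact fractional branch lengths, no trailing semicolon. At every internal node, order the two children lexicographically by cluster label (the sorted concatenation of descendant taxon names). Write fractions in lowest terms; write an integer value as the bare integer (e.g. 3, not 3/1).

(((((A:7/2,C:7/2):23/4,R:37/4):7/2,(I:11/2,X:11/2):29/4):27/20,U:141/10):703/120,(B:9,M:9):263/24)

1. join A+C (d=7) ⇒ AC; edges |A|=7/2, |C|=7/2
  updated: d(AC,B)=95/2, d(AC,I)=26, d(AC,M)=83/2, d(AC,R)=37/2, d(AC,U)=29, d(AC,X)=41/2
2. join I+X (d=11) ⇒ IX; edges |I|=11/2, |X|=11/2
  updated: d(AC,IX)=93/4, d(B,IX)=63/2, d(IX,M)=81/2, d(IX,R)=30, d(IX,U)=53/2
3. join B+M (d=18) ⇒ BM; edges |B|=9, |M|=9
  updated: d(AC,BM)=89/2, d(BM,IX)=36, d(BM,R)=95/2, d(BM,U)=31
4. join AC+R (d=37/2) ⇒ ACR; edges |AC|=23/4, |R|=37/4
  updated: d(ACR,BM)=91/2, d(ACR,IX)=51/2, d(ACR,U)=88/3
5. join ACR+IX (d=51/2) ⇒ ACIRX; edges |ACR|=7/2, |IX|=29/4
  updated: d(ACIRX,BM)=417/10, d(ACIRX,U)=141/5
6. join ACIRX+U (d=141/5) ⇒ ACIRUX; edges |ACIRX|=27/20, |U|=141/10
  updated: d(ACIRUX,BM)=479/12
7. join ACIRUX+BM (d=479/12) ⇒ ABCIMRUX; edges |ACIRUX|=703/120, |BM|=263/24
final tree: (((((A:7/2,C:7/2):23/4,R:37/4):7/2,(I:11/2,X:11/2):29/4):27/20,U:141/10):703/120,(B:9,M:9):263/24)
total length: 5641/60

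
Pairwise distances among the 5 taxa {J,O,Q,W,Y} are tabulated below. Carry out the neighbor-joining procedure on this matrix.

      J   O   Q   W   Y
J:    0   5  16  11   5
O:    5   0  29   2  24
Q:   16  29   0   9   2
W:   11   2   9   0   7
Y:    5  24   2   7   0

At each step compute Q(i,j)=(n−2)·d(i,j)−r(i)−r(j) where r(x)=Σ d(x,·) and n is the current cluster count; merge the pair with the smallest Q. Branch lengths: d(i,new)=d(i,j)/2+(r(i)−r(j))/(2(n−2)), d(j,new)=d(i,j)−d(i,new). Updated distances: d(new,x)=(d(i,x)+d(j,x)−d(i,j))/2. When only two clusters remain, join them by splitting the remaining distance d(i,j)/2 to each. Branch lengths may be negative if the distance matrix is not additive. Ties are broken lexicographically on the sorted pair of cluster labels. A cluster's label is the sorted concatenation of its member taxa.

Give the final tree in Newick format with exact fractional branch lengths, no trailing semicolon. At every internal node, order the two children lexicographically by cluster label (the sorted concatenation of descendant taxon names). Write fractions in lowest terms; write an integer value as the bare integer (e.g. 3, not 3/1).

step 1: merge (Q,Y) at d=2, Q=-88; branch lengths Q→4, Y→-2; new cluster QY
  updated: d(J,QY)=19/2, d(O,QY)=51/2, d(QY,W)=7
step 2: merge (J,QY) at d=19/2, Q=-97/2; branch lengths J→5/8, QY→71/8; new cluster JQY
  updated: d(JQY,O)=21/2, d(JQY,W)=17/4
step 3: merge (JQY,O) at d=21/2, Q=-67/4; branch lengths JQY→51/8, O→33/8; new cluster JOQY
  updated: d(JOQY,W)=-17/8
step 4: merge (JOQY,W) at d=-17/8; branch lengths JOQY→-17/16, W→-17/16; new cluster JOQWY
final tree: (((J:5/8,(Q:4,Y:-2):71/8):51/8,O:33/8):-17/16,W:-17/16)
total length: 159/8

(((J:5/8,(Q:4,Y:-2):71/8):51/8,O:33/8):-17/16,W:-17/16)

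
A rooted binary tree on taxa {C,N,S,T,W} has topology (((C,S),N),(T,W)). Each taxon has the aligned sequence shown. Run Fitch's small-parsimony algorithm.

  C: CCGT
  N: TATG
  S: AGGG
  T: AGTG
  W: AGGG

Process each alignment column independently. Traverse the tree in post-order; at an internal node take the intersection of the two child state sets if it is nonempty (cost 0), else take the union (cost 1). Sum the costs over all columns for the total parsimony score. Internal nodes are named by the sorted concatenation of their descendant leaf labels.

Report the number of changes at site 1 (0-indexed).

[col 0] CS: children C:{C}, S:{A} ∪→ {A,C}; cost 1
[col 0] CNS: children CS:{A,C}, N:{T} ∪→ {A,C,T}; cost 1
[col 0] TW: children T:{A}, W:{A} ∩→ {A}; cost 0
[col 0] CNSTW: children CNS:{A,C,T}, TW:{A} ∩→ {A}; cost 0
[col 1] CS: children C:{C}, S:{G} ∪→ {C,G}; cost 1
[col 1] CNS: children CS:{C,G}, N:{A} ∪→ {A,C,G}; cost 1
[col 1] TW: children T:{G}, W:{G} ∩→ {G}; cost 0
[col 1] CNSTW: children CNS:{A,C,G}, TW:{G} ∩→ {G}; cost 0
[col 2] CS: children C:{G}, S:{G} ∩→ {G}; cost 0
[col 2] CNS: children CS:{G}, N:{T} ∪→ {G,T}; cost 1
[col 2] TW: children T:{T}, W:{G} ∪→ {G,T}; cost 1
[col 2] CNSTW: children CNS:{G,T}, TW:{G,T} ∩→ {G,T}; cost 0
[col 3] CS: children C:{T}, S:{G} ∪→ {G,T}; cost 1
[col 3] CNS: children CS:{G,T}, N:{G} ∩→ {G}; cost 0
[col 3] TW: children T:{G}, W:{G} ∩→ {G}; cost 0
[col 3] CNSTW: children CNS:{G}, TW:{G} ∩→ {G}; cost 0
per-site changes: [2, 2, 2, 1]; total = 7

2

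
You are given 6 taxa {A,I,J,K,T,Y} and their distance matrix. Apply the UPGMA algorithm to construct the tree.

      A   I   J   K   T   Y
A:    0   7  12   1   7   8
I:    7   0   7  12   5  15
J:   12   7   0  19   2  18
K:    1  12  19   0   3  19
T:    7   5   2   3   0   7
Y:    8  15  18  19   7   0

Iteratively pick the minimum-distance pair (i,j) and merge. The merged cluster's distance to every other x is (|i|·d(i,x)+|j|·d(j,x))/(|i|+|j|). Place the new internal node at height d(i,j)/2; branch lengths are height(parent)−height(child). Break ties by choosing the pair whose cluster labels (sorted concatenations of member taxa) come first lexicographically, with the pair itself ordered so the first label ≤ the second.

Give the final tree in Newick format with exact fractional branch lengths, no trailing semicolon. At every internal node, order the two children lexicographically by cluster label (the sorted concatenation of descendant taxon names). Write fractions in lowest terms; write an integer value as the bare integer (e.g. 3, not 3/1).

(((A:1/2,K:1/2):9/2,(I:3,(J:1,T:1):2):2):17/10,Y:67/10)

iteration 1: select A,K (d=1); attach at lengths (1/2, 1/2); label the merged cluster AK
  updated: d(AK,I)=19/2, d(AK,J)=31/2, d(AK,T)=5, d(AK,Y)=27/2
iteration 2: select J,T (d=2); attach at lengths (1, 1); label the merged cluster JT
  updated: d(AK,JT)=41/4, d(I,JT)=6, d(JT,Y)=25/2
iteration 3: select I,JT (d=6); attach at lengths (3, 2); label the merged cluster IJT
  updated: d(AK,IJT)=10, d(IJT,Y)=40/3
iteration 4: select AK,IJT (d=10); attach at lengths (9/2, 2); label the merged cluster AIJKT
  updated: d(AIJKT,Y)=67/5
iteration 5: select AIJKT,Y (d=67/5); attach at lengths (17/10, 67/10); label the merged cluster AIJKTY
final tree: (((A:1/2,K:1/2):9/2,(I:3,(J:1,T:1):2):2):17/10,Y:67/10)
total length: 229/10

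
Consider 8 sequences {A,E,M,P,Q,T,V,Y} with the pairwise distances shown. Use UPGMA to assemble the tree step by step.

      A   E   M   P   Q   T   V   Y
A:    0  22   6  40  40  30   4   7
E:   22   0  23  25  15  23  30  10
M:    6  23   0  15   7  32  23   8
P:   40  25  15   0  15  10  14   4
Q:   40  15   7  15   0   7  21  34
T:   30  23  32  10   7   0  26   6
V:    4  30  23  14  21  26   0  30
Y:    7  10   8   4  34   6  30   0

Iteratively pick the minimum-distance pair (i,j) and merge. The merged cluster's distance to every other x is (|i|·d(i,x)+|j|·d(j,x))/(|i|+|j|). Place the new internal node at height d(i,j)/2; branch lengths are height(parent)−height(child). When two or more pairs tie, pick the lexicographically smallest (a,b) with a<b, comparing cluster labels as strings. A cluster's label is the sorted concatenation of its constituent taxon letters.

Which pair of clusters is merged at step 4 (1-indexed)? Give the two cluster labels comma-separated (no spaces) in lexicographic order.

PY,T

step 1: merge (A,V) at d=4; branch lengths A→2, V→2; new cluster AV
  updated: d(AV,E)=26, d(AV,M)=29/2, d(AV,P)=27, d(AV,Q)=61/2, d(AV,T)=28, d(AV,Y)=37/2
step 2: merge (P,Y) at d=4; branch lengths P→2, Y→2; new cluster PY
  updated: d(AV,PY)=91/4, d(E,PY)=35/2, d(M,PY)=23/2, d(PY,Q)=49/2, d(PY,T)=8
step 3: merge (M,Q) at d=7; branch lengths M→7/2, Q→7/2; new cluster MQ
  updated: d(AV,MQ)=45/2, d(E,MQ)=19, d(MQ,PY)=18, d(MQ,T)=39/2
step 4: merge (PY,T) at d=8; branch lengths PY→2, T→4; new cluster PTY
  updated: d(AV,PTY)=49/2, d(E,PTY)=58/3, d(MQ,PTY)=37/2
step 5: merge (MQ,PTY) at d=37/2; branch lengths MQ→23/4, PTY→21/4; new cluster MPQTY
  updated: d(AV,MPQTY)=237/10, d(E,MPQTY)=96/5
step 6: merge (E,MPQTY) at d=96/5; branch lengths E→48/5, MPQTY→7/20; new cluster EMPQTY
  updated: d(AV,EMPQTY)=289/12
step 7: merge (AV,EMPQTY) at d=289/12; branch lengths AV→241/24, EMPQTY→293/120; new cluster AEMPQTVY
final tree: ((A:2,V:2):241/24,(E:48/5,((M:7/2,Q:7/2):23/4,((P:2,Y:2):2,T:4):21/4):7/20):293/120)
total length: 1633/30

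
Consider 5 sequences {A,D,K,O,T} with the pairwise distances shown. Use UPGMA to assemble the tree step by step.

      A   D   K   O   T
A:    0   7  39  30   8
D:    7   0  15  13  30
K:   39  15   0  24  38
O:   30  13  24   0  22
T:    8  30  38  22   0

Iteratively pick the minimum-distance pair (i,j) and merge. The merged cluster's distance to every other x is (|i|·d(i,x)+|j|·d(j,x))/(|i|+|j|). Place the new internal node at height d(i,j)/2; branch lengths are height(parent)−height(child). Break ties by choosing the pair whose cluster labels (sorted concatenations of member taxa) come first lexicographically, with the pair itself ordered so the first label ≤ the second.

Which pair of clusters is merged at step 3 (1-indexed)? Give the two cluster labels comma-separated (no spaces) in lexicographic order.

ADT,O

step 1: merge (A,D) at d=7; branch lengths A→7/2, D→7/2; new cluster AD
  updated: d(AD,K)=27, d(AD,O)=43/2, d(AD,T)=19
step 2: merge (AD,T) at d=19; branch lengths AD→6, T→19/2; new cluster ADT
  updated: d(ADT,K)=92/3, d(ADT,O)=65/3
step 3: merge (ADT,O) at d=65/3; branch lengths ADT→4/3, O→65/6; new cluster ADOT
  updated: d(ADOT,K)=29
step 4: merge (ADOT,K) at d=29; branch lengths ADOT→11/3, K→29/2; new cluster ADKOT
final tree: ((((A:7/2,D:7/2):6,T:19/2):4/3,O:65/6):11/3,K:29/2)
total length: 317/6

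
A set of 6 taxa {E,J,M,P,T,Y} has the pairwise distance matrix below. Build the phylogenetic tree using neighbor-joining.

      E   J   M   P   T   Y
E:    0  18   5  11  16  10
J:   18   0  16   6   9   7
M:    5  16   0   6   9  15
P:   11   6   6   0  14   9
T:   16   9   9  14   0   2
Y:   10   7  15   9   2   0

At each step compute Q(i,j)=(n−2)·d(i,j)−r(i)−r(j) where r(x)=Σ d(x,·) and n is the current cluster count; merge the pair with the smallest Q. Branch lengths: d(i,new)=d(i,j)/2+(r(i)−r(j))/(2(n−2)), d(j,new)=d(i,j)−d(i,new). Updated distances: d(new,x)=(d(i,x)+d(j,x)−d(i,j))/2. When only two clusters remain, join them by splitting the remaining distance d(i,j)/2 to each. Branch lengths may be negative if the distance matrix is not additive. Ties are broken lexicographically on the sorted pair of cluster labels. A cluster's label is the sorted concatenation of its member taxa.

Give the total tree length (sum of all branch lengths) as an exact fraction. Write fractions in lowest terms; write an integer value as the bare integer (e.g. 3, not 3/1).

step 1: merge (E,M) at d=5, Q=-91; branch lengths E→29/8, M→11/8; new cluster EM
  updated: d(EM,J)=29/2, d(EM,P)=6, d(EM,T)=10, d(EM,Y)=10
step 2: merge (EM,P) at d=6, Q=-115/2; branch lengths EM→47/12, P→25/12; new cluster EMP
  updated: d(EMP,J)=29/4, d(EMP,T)=9, d(EMP,Y)=13/2
step 3: merge (EMP,J) at d=29/4, Q=-63/2; branch lengths EMP→7/2, J→15/4; new cluster EJMP
  updated: d(EJMP,T)=43/8, d(EJMP,Y)=25/8
step 4: merge (EJMP,T) at d=43/8, Q=-21/2; branch lengths EJMP→13/4, T→17/8; new cluster EJMPT
  updated: d(EJMPT,Y)=-1/8
step 5: merge (EJMPT,Y) at d=-1/8; branch lengths EJMPT→-1/16, Y→-1/16; new cluster EJMPTY
final tree: (((((E:29/8,M:11/8):47/12,P:25/12):7/2,J:15/4):13/4,T:17/8):-1/16,Y:-1/16)
total length: 47/2

47/2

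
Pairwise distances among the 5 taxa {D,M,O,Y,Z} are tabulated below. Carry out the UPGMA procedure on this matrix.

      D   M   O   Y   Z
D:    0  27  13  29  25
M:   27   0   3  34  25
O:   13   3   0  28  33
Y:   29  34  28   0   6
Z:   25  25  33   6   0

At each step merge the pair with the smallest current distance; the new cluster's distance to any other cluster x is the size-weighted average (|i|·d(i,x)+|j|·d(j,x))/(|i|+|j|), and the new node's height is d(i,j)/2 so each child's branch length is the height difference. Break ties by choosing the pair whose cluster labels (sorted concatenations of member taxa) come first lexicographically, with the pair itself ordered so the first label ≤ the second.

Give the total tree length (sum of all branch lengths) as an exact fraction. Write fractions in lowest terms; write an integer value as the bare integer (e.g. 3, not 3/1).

iteration 1: select M,O (d=3); attach at lengths (3/2, 3/2); label the merged cluster MO
  updated: d(D,MO)=20, d(MO,Y)=31, d(MO,Z)=29
iteration 2: select Y,Z (d=6); attach at lengths (3, 3); label the merged cluster YZ
  updated: d(D,YZ)=27, d(MO,YZ)=30
iteration 3: select D,MO (d=20); attach at lengths (10, 17/2); label the merged cluster DMO
  updated: d(DMO,YZ)=29
iteration 4: select DMO,YZ (d=29); attach at lengths (9/2, 23/2); label the merged cluster DMOYZ
final tree: ((D:10,(M:3/2,O:3/2):17/2):9/2,(Y:3,Z:3):23/2)
total length: 87/2

87/2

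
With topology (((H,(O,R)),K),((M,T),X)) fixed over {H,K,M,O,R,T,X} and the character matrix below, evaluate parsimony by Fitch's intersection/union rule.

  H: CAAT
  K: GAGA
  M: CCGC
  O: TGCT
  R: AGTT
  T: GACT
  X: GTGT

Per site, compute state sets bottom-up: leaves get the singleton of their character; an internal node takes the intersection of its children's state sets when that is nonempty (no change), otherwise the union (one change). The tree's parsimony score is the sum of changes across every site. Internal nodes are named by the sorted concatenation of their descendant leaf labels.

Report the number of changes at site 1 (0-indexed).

OR@0: {T} ∪ {A} = {A,T} (union, +1)
HOR@0: {C} ∪ {A,T} = {A,C,T} (union, +1)
HKOR@0: {A,C,T} ∪ {G} = {A,C,G,T} (union, +1)
MT@0: {C} ∪ {G} = {C,G} (union, +1)
MTX@0: {C,G} ∩ {G} = {G} (intersection, +0)
HKMORTX@0: {A,C,G,T} ∩ {G} = {G} (intersection, +0)
OR@1: {G} ∩ {G} = {G} (intersection, +0)
HOR@1: {A} ∪ {G} = {A,G} (union, +1)
HKOR@1: {A,G} ∩ {A} = {A} (intersection, +0)
MT@1: {C} ∪ {A} = {A,C} (union, +1)
MTX@1: {A,C} ∪ {T} = {A,C,T} (union, +1)
HKMORTX@1: {A} ∩ {A,C,T} = {A} (intersection, +0)
OR@2: {C} ∪ {T} = {C,T} (union, +1)
HOR@2: {A} ∪ {C,T} = {A,C,T} (union, +1)
HKOR@2: {A,C,T} ∪ {G} = {A,C,G,T} (union, +1)
MT@2: {G} ∪ {C} = {C,G} (union, +1)
MTX@2: {C,G} ∩ {G} = {G} (intersection, +0)
HKMORTX@2: {A,C,G,T} ∩ {G} = {G} (intersection, +0)
OR@3: {T} ∩ {T} = {T} (intersection, +0)
HOR@3: {T} ∩ {T} = {T} (intersection, +0)
HKOR@3: {T} ∪ {A} = {A,T} (union, +1)
MT@3: {C} ∪ {T} = {C,T} (union, +1)
MTX@3: {C,T} ∩ {T} = {T} (intersection, +0)
HKMORTX@3: {A,T} ∩ {T} = {T} (intersection, +0)
per-site changes: [4, 3, 4, 2]; total = 13

3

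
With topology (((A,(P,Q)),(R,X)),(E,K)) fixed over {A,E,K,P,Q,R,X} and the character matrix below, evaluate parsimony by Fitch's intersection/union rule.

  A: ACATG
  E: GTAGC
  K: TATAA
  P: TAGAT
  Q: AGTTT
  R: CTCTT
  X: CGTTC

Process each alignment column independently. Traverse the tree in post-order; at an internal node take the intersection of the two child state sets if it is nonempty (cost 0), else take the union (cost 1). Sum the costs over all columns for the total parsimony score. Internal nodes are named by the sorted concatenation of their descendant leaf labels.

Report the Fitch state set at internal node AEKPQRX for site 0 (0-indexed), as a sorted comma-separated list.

site 0, node PQ: P={T} ∪ Q={A} → {A,T} (+1)
site 0, node APQ: A={A} ∩ PQ={A,T} → {A} (+0)
site 0, node RX: R={C} ∩ X={C} → {C} (+0)
site 0, node APQRX: APQ={A} ∪ RX={C} → {A,C} (+1)
site 0, node EK: E={G} ∪ K={T} → {G,T} (+1)
site 0, node AEKPQRX: APQRX={A,C} ∪ EK={G,T} → {A,C,G,T} (+1)
site 1, node PQ: P={A} ∪ Q={G} → {A,G} (+1)
site 1, node APQ: A={C} ∪ PQ={A,G} → {A,C,G} (+1)
site 1, node RX: R={T} ∪ X={G} → {G,T} (+1)
site 1, node APQRX: APQ={A,C,G} ∩ RX={G,T} → {G} (+0)
site 1, node EK: E={T} ∪ K={A} → {A,T} (+1)
site 1, node AEKPQRX: APQRX={G} ∪ EK={A,T} → {A,G,T} (+1)
site 2, node PQ: P={G} ∪ Q={T} → {G,T} (+1)
site 2, node APQ: A={A} ∪ PQ={G,T} → {A,G,T} (+1)
site 2, node RX: R={C} ∪ X={T} → {C,T} (+1)
site 2, node APQRX: APQ={A,G,T} ∩ RX={C,T} → {T} (+0)
site 2, node EK: E={A} ∪ K={T} → {A,T} (+1)
site 2, node AEKPQRX: APQRX={T} ∩ EK={A,T} → {T} (+0)
site 3, node PQ: P={A} ∪ Q={T} → {A,T} (+1)
site 3, node APQ: A={T} ∩ PQ={A,T} → {T} (+0)
site 3, node RX: R={T} ∩ X={T} → {T} (+0)
site 3, node APQRX: APQ={T} ∩ RX={T} → {T} (+0)
site 3, node EK: E={G} ∪ K={A} → {A,G} (+1)
site 3, node AEKPQRX: APQRX={T} ∪ EK={A,G} → {A,G,T} (+1)
site 4, node PQ: P={T} ∩ Q={T} → {T} (+0)
site 4, node APQ: A={G} ∪ PQ={T} → {G,T} (+1)
site 4, node RX: R={T} ∪ X={C} → {C,T} (+1)
site 4, node APQRX: APQ={G,T} ∩ RX={C,T} → {T} (+0)
site 4, node EK: E={C} ∪ K={A} → {A,C} (+1)
site 4, node AEKPQRX: APQRX={T} ∪ EK={A,C} → {A,C,T} (+1)
per-site changes: [4, 5, 4, 3, 4]; total = 20

A,C,G,T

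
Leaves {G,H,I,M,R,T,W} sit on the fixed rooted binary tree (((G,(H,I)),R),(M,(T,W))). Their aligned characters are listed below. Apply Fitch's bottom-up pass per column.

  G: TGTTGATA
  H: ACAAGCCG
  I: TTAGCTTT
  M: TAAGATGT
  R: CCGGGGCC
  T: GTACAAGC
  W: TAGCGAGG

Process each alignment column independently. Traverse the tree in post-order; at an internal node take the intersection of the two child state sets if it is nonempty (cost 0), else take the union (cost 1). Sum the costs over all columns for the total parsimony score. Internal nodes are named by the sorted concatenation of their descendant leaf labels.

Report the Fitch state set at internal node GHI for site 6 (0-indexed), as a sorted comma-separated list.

T

HI@0: {A} ∪ {T} = {A,T} (union, +1)
GHI@0: {T} ∩ {A,T} = {T} (intersection, +0)
GHIR@0: {T} ∪ {C} = {C,T} (union, +1)
TW@0: {G} ∪ {T} = {G,T} (union, +1)
MTW@0: {T} ∩ {G,T} = {T} (intersection, +0)
GHIMRTW@0: {C,T} ∩ {T} = {T} (intersection, +0)
HI@1: {C} ∪ {T} = {C,T} (union, +1)
GHI@1: {G} ∪ {C,T} = {C,G,T} (union, +1)
GHIR@1: {C,G,T} ∩ {C} = {C} (intersection, +0)
TW@1: {T} ∪ {A} = {A,T} (union, +1)
MTW@1: {A} ∩ {A,T} = {A} (intersection, +0)
GHIMRTW@1: {C} ∪ {A} = {A,C} (union, +1)
HI@2: {A} ∩ {A} = {A} (intersection, +0)
GHI@2: {T} ∪ {A} = {A,T} (union, +1)
GHIR@2: {A,T} ∪ {G} = {A,G,T} (union, +1)
TW@2: {A} ∪ {G} = {A,G} (union, +1)
MTW@2: {A} ∩ {A,G} = {A} (intersection, +0)
GHIMRTW@2: {A,G,T} ∩ {A} = {A} (intersection, +0)
HI@3: {A} ∪ {G} = {A,G} (union, +1)
GHI@3: {T} ∪ {A,G} = {A,G,T} (union, +1)
GHIR@3: {A,G,T} ∩ {G} = {G} (intersection, +0)
TW@3: {C} ∩ {C} = {C} (intersection, +0)
MTW@3: {G} ∪ {C} = {C,G} (union, +1)
GHIMRTW@3: {G} ∩ {C,G} = {G} (intersection, +0)
HI@4: {G} ∪ {C} = {C,G} (union, +1)
GHI@4: {G} ∩ {C,G} = {G} (intersection, +0)
GHIR@4: {G} ∩ {G} = {G} (intersection, +0)
TW@4: {A} ∪ {G} = {A,G} (union, +1)
MTW@4: {A} ∩ {A,G} = {A} (intersection, +0)
GHIMRTW@4: {G} ∪ {A} = {A,G} (union, +1)
HI@5: {C} ∪ {T} = {C,T} (union, +1)
GHI@5: {A} ∪ {C,T} = {A,C,T} (union, +1)
GHIR@5: {A,C,T} ∪ {G} = {A,C,G,T} (union, +1)
TW@5: {A} ∩ {A} = {A} (intersection, +0)
MTW@5: {T} ∪ {A} = {A,T} (union, +1)
GHIMRTW@5: {A,C,G,T} ∩ {A,T} = {A,T} (intersection, +0)
HI@6: {C} ∪ {T} = {C,T} (union, +1)
GHI@6: {T} ∩ {C,T} = {T} (intersection, +0)
GHIR@6: {T} ∪ {C} = {C,T} (union, +1)
TW@6: {G} ∩ {G} = {G} (intersection, +0)
MTW@6: {G} ∩ {G} = {G} (intersection, +0)
GHIMRTW@6: {C,T} ∪ {G} = {C,G,T} (union, +1)
HI@7: {G} ∪ {T} = {G,T} (union, +1)
GHI@7: {A} ∪ {G,T} = {A,G,T} (union, +1)
GHIR@7: {A,G,T} ∪ {C} = {A,C,G,T} (union, +1)
TW@7: {C} ∪ {G} = {C,G} (union, +1)
MTW@7: {T} ∪ {C,G} = {C,G,T} (union, +1)
GHIMRTW@7: {A,C,G,T} ∩ {C,G,T} = {C,G,T} (intersection, +0)
per-site changes: [3, 4, 3, 3, 3, 4, 3, 5]; total = 28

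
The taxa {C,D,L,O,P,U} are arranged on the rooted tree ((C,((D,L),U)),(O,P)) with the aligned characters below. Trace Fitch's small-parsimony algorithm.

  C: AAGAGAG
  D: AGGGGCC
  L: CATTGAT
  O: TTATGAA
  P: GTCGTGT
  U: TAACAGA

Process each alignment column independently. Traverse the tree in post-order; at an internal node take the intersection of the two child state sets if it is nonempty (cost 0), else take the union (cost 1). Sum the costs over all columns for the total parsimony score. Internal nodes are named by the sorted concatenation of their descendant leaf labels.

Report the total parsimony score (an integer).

[col 0] DL: children D:{A}, L:{C} ∪→ {A,C}; cost 1
[col 0] DLU: children DL:{A,C}, U:{T} ∪→ {A,C,T}; cost 1
[col 0] CDLU: children C:{A}, DLU:{A,C,T} ∩→ {A}; cost 0
[col 0] OP: children O:{T}, P:{G} ∪→ {G,T}; cost 1
[col 0] CDLOPU: children CDLU:{A}, OP:{G,T} ∪→ {A,G,T}; cost 1
[col 1] DL: children D:{G}, L:{A} ∪→ {A,G}; cost 1
[col 1] DLU: children DL:{A,G}, U:{A} ∩→ {A}; cost 0
[col 1] CDLU: children C:{A}, DLU:{A} ∩→ {A}; cost 0
[col 1] OP: children O:{T}, P:{T} ∩→ {T}; cost 0
[col 1] CDLOPU: children CDLU:{A}, OP:{T} ∪→ {A,T}; cost 1
[col 2] DL: children D:{G}, L:{T} ∪→ {G,T}; cost 1
[col 2] DLU: children DL:{G,T}, U:{A} ∪→ {A,G,T}; cost 1
[col 2] CDLU: children C:{G}, DLU:{A,G,T} ∩→ {G}; cost 0
[col 2] OP: children O:{A}, P:{C} ∪→ {A,C}; cost 1
[col 2] CDLOPU: children CDLU:{G}, OP:{A,C} ∪→ {A,C,G}; cost 1
[col 3] DL: children D:{G}, L:{T} ∪→ {G,T}; cost 1
[col 3] DLU: children DL:{G,T}, U:{C} ∪→ {C,G,T}; cost 1
[col 3] CDLU: children C:{A}, DLU:{C,G,T} ∪→ {A,C,G,T}; cost 1
[col 3] OP: children O:{T}, P:{G} ∪→ {G,T}; cost 1
[col 3] CDLOPU: children CDLU:{A,C,G,T}, OP:{G,T} ∩→ {G,T}; cost 0
[col 4] DL: children D:{G}, L:{G} ∩→ {G}; cost 0
[col 4] DLU: children DL:{G}, U:{A} ∪→ {A,G}; cost 1
[col 4] CDLU: children C:{G}, DLU:{A,G} ∩→ {G}; cost 0
[col 4] OP: children O:{G}, P:{T} ∪→ {G,T}; cost 1
[col 4] CDLOPU: children CDLU:{G}, OP:{G,T} ∩→ {G}; cost 0
[col 5] DL: children D:{C}, L:{A} ∪→ {A,C}; cost 1
[col 5] DLU: children DL:{A,C}, U:{G} ∪→ {A,C,G}; cost 1
[col 5] CDLU: children C:{A}, DLU:{A,C,G} ∩→ {A}; cost 0
[col 5] OP: children O:{A}, P:{G} ∪→ {A,G}; cost 1
[col 5] CDLOPU: children CDLU:{A}, OP:{A,G} ∩→ {A}; cost 0
[col 6] DL: children D:{C}, L:{T} ∪→ {C,T}; cost 1
[col 6] DLU: children DL:{C,T}, U:{A} ∪→ {A,C,T}; cost 1
[col 6] CDLU: children C:{G}, DLU:{A,C,T} ∪→ {A,C,G,T}; cost 1
[col 6] OP: children O:{A}, P:{T} ∪→ {A,T}; cost 1
[col 6] CDLOPU: children CDLU:{A,C,G,T}, OP:{A,T} ∩→ {A,T}; cost 0
per-site changes: [4, 2, 4, 4, 2, 3, 4]; total = 23

23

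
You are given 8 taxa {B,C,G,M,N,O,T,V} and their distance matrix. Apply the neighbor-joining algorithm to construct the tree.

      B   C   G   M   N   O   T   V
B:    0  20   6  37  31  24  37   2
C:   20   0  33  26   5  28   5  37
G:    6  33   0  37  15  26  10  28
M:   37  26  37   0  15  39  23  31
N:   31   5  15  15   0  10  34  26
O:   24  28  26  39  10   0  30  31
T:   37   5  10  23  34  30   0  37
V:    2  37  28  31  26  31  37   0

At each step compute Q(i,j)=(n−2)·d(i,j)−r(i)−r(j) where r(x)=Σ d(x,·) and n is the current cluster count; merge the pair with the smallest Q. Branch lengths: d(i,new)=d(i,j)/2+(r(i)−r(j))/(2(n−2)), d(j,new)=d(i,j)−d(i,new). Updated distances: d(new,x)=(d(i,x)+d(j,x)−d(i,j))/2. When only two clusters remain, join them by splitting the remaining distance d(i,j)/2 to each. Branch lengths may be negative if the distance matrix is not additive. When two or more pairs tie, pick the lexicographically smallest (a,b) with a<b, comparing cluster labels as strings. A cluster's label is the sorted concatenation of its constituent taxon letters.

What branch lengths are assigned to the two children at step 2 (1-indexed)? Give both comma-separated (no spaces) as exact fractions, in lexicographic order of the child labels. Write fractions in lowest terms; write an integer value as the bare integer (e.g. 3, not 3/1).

1. join B+V (d=2, Q=-337) ⇒ BV; edges |B|=-23/12, |V|=47/12
  updated: d(BV,C)=55/2, d(BV,G)=16, d(BV,M)=33, d(BV,N)=55/2, d(BV,O)=53/2, d(BV,T)=36
2. join C+T (d=5, Q=-475/2) ⇒ CT; edges |C|=23/20, |T|=77/20
  updated: d(BV,CT)=117/4, d(CT,G)=19, d(CT,M)=22, d(CT,N)=17, d(CT,O)=53/2
3. join BV+G (d=16, Q=-725/4) ⇒ BGV; edges |BV|=333/32, |G|=179/32
  updated: d(BGV,CT)=129/8, d(BGV,M)=27, d(BGV,N)=53/4, d(BGV,O)=73/4
4. join N+O (d=10, Q=-119) ⇒ NO; edges |N|=-17/12, |O|=137/12
  updated: d(BGV,NO)=43/4, d(CT,NO)=67/4, d(M,NO)=22
5. join BGV+NO (d=43/4, Q=-655/8) ⇒ BGNOV; edges |BGV|=207/32, |NO|=137/32
  updated: d(BGNOV,CT)=177/16, d(BGNOV,M)=153/8
6. join BGNOV+CT (d=177/16, Q=-835/16) ⇒ BCGNOTV; edges |BGNOV|=131/32, |CT|=223/32
  updated: d(BCGNOTV,M)=481/32
7. join BCGNOTV+M (d=481/32) ⇒ BCGMNOTV; edges |BCGNOTV|=481/64, |M|=481/64
final tree: (((((B:-23/12,V:47/12):333/32,G:179/32):207/32,(N:-17/12,O:137/12):137/32):131/32,(C:23/20,T:77/20):223/32):481/64,M:481/64)
total length: 2235/32

23/20,77/20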